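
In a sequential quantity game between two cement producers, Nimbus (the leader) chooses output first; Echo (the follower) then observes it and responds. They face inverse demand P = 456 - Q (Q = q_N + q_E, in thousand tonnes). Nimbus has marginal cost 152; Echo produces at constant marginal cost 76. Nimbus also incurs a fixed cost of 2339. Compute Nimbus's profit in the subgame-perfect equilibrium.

Solve by backward induction. Given q_N, the follower Echo maximises π_E = (456 - q_N - q_E)q_E - 76q_E.
Follower FOC: 380 - q_N - 2q_E = 0, so q_E(q_N) = (380 - q_N)/2.
Nimbus substitutes q_E(q_N) into its own profit: π_N = q_N(456 - q_N - (380 - q_N)/2) - 152q_N = (266 - (1/2)q_N)q_N - 152q_N.
Leader FOC: 114 - q_N = 0, so q_N = 114.
Then q_E = (380 - 114)/2 = 133.
Price P = 456 - 247 = 209.
Nimbus's profit: (209 - 152)·114 - 2339 = 4159.

4159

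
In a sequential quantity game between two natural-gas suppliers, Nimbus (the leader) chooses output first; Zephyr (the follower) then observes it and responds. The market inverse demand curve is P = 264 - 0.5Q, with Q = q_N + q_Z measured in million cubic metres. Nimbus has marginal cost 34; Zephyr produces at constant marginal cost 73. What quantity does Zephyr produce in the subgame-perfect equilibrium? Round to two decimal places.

56.50

Solve by backward induction. Given q_N, the follower Zephyr maximises π_Z = (264 - (1/2)q_N - (1/2)q_Z)q_Z - 73q_Z.
Follower FOC: 191 - (1/2)q_N - q_Z = 0, so q_Z(q_N) = (191 - (1/2)q_N).
The leader anticipates this reaction. Substituting into P = 264 - 0.5Q gives P = 337/2 - (1/4)q_N, so π_N = (337/2 - (1/4)q_N)q_N - 34q_N.
Leader FOC: 269/2 - (1/2)q_N = 0, so q_N = 269.
Then q_Z = (191 - (1/2)·269) = 113/2.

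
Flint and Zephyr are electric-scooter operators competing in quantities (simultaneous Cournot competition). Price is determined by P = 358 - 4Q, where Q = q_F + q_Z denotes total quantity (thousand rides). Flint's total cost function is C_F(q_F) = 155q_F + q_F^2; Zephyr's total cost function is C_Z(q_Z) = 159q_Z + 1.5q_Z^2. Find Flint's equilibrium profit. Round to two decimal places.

Flint's profit: π_F = (358 - 4Q)q_F - (155q_F + q_F²). Setting ∂π_F/∂q_F = 0: 203 - 10q_F - 4(q_Z) = 0.
Zephyr's first-order condition: 199 - 11q_Z - 4(q_F) = 0.
So q_F = (203 - 4q_Z)/10 and q_Z = (199 - 4q_F)/11.
Substituting one into the other gives q_F = 1437/94 and q_Z = 589/47.
Price P = 358 - 4·27.8191 = 246.7234.
Flint's profit: 246.7234·(1437/94) - 155·(1437/94) - (1437/94)² = 1168.4976.

1168.50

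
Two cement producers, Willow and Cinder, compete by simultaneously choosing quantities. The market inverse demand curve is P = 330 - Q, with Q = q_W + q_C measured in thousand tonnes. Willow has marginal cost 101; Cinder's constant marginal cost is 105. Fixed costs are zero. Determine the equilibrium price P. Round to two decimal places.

Willow's profit: π_W = (330 - Q)q_W - (101q_W). Setting ∂π_W/∂q_W = 0: 229 - 2q_W - (q_C) = 0.
Cinder's profit: π_C = (330 - Q)q_C - (105q_C). Setting ∂π_C/∂q_C = 0: 225 - 2q_C - (q_W) = 0.
Best responses: q_W = (229 - q_C)/2, q_C = (225 - q_W)/2.
Solving the pair: q_W = 233/3, q_C = 221/3.
Total output Q = 454/3, so price P = 330 - 454/3 = 536/3.

178.67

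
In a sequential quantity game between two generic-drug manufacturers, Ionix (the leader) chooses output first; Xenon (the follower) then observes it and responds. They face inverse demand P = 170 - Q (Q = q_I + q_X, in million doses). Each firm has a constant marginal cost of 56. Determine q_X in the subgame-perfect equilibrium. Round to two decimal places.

28.50

Solve by backward induction. Given q_I, the follower Xenon maximises π_X = (170 - q_I - q_X)q_X - 56q_X.
Follower FOC: 114 - q_I - 2q_X = 0, so q_X(q_I) = (114 - q_I)/2.
The leader anticipates this reaction. Substituting into P = 170 - Q gives P = 113 - (1/2)q_I, so π_I = (113 - (1/2)q_I)q_I - 56q_I.
Leader FOC: 57 - q_I = 0, so q_I = 57.
Then q_X = (114 - 57)/2 = 57/2.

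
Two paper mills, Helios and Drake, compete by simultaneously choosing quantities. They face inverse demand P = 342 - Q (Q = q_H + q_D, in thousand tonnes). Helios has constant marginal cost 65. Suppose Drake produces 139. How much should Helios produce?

69

With the rival's output fixed at 139, Helios's profit is π_H = (342 - 139 - q_H)q_H - (65q_H) = (203 - q_H)q_H - (65q_H).
∂π_H/∂q_H = 138 - 2q_H = 0, so q_H = 69.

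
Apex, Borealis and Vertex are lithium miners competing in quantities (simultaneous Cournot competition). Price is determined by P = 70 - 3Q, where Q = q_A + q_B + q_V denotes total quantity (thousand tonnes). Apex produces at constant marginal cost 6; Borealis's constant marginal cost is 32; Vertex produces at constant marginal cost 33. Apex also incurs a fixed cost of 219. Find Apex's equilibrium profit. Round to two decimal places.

Apex's profit: π_A = (70 - 3Q)q_A - (6q_A). Setting ∂π_A/∂q_A = 0: 64 - 6q_A - 3(q_B + q_V) = 0.
Borealis's profit: π_B = (70 - 3Q)q_B - (32q_B). Setting ∂π_B/∂q_B = 0: 38 - 6q_B - 3(q_A + q_V) = 0.
Vertex's first-order condition: 37 - 6q_V - 3(q_A + q_B) = 0.
Adding the 3 first-order conditions: 139 − 12Q = 0, so Q = 139/12.
Back-substituting: q_A = (64 − 139/4)/3 = 39/4, q_B = (38 − 139/4)/3 = 13/12, q_V = (37 − 139/4)/3 = 3/4.
Price P = 70 - 3·(139/12) = 141/4.
Apex's profit: (141/4 - 6)·(39/4) - 219 = 1059/16.

66.19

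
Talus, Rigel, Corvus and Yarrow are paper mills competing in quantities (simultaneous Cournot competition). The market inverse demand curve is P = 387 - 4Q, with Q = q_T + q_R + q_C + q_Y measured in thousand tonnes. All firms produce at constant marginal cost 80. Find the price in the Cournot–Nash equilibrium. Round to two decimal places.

Each firm earns π_i = (387 - 4Q)q_i - 80q_i.
First-order condition (treating rivals' output as given): 307 - 8q_i - 4·Σ_{j≠i} q_j = 0.
With identical firms every q_j equals q_i, so Σ_{j≠i} q_j = 3q_i and 307 = 20q_i, giving q_i = 307/20.
Total output Q = 307/5, so price P = 387 - 4·(307/5) = 707/5.

141.40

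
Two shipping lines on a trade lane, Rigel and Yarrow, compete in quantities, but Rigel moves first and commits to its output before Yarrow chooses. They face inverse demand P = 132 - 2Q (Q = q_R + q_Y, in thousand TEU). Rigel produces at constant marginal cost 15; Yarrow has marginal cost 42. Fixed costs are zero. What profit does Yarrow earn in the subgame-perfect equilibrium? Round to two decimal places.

40.50

The follower Yarrow best-responds to any q_R: π_Y = (132 - 2Q)q_Y - 42q_Y.
∂π_Y/∂q_Y = 90 - 2q_R - 4q_Y = 0 gives the reaction function q_Y = (90 - 2q_R)/4.
The leader anticipates this reaction. Substituting into P = 132 - 2Q gives P = 87 - q_R, so π_R = (87 - q_R)q_R - 15q_R.
The leader's first-order condition 72 - 2q_R = 0 yields q_R = 36.
Then q_Y = (90 - 2·36)/4 = 9/2.
Price P = 132 - 2·(81/2) = 51.
Yarrow's profit: (51 - 42)·(9/2) = 81/2.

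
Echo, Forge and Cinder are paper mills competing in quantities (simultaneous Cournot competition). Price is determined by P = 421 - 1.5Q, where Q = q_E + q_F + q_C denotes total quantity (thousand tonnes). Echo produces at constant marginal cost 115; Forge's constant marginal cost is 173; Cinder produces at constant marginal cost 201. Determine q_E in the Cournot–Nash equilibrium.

Echo's profit: π_E = (421 - 1.5Q)q_E - (115q_E). Setting ∂π_E/∂q_E = 0: 306 - 3q_E - (3/2)(q_F + q_C) = 0.
Forge's first-order condition: 248 - 3q_F - (3/2)(q_E + q_C) = 0.
Cinder's profit: π_C = (421 - 1.5Q)q_C - (201q_C). Setting ∂π_C/∂q_C = 0: 220 - 3q_C - (3/2)(q_E + q_F) = 0.
Summing all 3 equations gives 774 − 6Q = 0, hence Q = 129.
Back-substituting: q_E = (306 − 387/2)/(3/2) = 75, q_F = (248 − 387/2)/(3/2) = 109/3, q_C = (220 − 387/2)/(3/2) = 53/3.

75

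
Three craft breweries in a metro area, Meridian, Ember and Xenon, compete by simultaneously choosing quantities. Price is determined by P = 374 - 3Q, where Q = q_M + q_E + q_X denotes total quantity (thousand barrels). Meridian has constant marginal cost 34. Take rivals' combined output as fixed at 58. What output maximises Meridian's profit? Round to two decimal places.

With rivals' combined output fixed at 58, Meridian's profit is π_M = (374 - 3·58 - 3q_M)q_M - (34q_M) = (200 - 3q_M)q_M - (34q_M).
∂π_M/∂q_M = 166 - 6q_M = 0, so q_M = 83/3.

27.67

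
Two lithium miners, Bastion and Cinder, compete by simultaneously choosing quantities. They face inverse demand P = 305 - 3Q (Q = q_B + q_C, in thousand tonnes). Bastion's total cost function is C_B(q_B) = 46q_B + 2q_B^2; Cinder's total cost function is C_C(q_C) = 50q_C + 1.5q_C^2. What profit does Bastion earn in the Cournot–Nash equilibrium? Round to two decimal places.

Bastion's profit: π_B = (305 - 3Q)q_B - (46q_B + 2q_B²). Setting ∂π_B/∂q_B = 0: 259 - 10q_B - 3(q_C) = 0.
Cinder's profit: π_C = (305 - 3Q)q_C - (50q_C + (3/2)q_C²). Setting ∂π_C/∂q_C = 0: 255 - 9q_C - 3(q_B) = 0.
Best responses: q_B = (259 - 3q_C)/10, q_C = (255 - 3q_B)/9.
Substituting one into the other gives q_B = 58/3 and q_C = 197/9.
Price P = 305 - 3·(371/9) = 544/3.
Bastion's profit: (544/3)·(58/3) - 46·(58/3) - 2(58/3)² = 1868.8889.

1868.89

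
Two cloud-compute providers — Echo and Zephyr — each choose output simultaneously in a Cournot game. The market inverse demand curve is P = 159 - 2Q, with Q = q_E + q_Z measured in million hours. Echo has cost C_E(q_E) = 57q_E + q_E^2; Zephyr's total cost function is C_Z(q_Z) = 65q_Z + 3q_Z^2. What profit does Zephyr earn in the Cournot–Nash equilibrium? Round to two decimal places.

Echo's profit: π_E = (159 - 2Q)q_E - (57q_E + q_E²). Setting ∂π_E/∂q_E = 0: 102 - 6q_E - 2(q_Z) = 0.
Zephyr's first-order condition: 94 - 10q_Z - 2(q_E) = 0.
Best responses: q_E = (102 - 2q_Z)/6, q_Z = (94 - 2q_E)/10.
Substituting one into the other gives q_E = 104/7 and q_Z = 45/7.
Price P = 159 - 2·(149/7) = 815/7.
Zephyr's profit: (815/7)·(45/7) - 65·(45/7) - 3(45/7)² = 206.6327.

206.63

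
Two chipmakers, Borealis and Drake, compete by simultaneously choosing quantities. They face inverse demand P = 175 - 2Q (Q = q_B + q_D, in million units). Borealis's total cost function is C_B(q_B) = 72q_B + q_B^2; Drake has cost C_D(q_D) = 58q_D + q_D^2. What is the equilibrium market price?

Borealis's profit: π_B = (175 - 2Q)q_B - (72q_B + q_B²). Setting ∂π_B/∂q_B = 0: 103 - 6q_B - 2(q_D) = 0.
Drake's first-order condition: 117 - 6q_D - 2(q_B) = 0.
So q_B = (103 - 2q_D)/6 and q_D = (117 - 2q_B)/6.
Substituting one into the other gives q_B = 12 and q_D = 31/2.
Total output Q = 55/2, so price P = 175 - 2·(55/2) = 120.

120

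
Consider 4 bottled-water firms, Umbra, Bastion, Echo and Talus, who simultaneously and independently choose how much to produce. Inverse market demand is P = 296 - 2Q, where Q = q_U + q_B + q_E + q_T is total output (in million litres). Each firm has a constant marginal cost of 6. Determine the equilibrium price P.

A representative firm's profit is π_i = q_i(296 - 2Q) - 6q_i.
First-order condition (treating rivals' output as given): 290 - 4q_i - 2·Σ_{j≠i} q_j = 0.
With identical firms every q_j equals q_i, so Σ_{j≠i} q_j = 3q_i and 290 = 10q_i, giving q_i = 29.
Total output Q = 116, so price P = 296 - 2·116 = 64.

64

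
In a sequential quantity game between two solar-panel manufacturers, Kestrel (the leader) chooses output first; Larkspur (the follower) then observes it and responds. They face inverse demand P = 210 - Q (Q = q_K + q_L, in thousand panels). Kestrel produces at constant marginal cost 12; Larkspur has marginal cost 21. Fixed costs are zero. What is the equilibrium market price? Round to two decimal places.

Solve by backward induction. Given q_K, the follower Larkspur maximises π_L = (210 - q_K - q_L)q_L - 21q_L.
Follower FOC: 189 - q_K - 2q_L = 0, so q_L(q_K) = (189 - q_K)/2.
Kestrel substitutes q_L(q_K) into its own profit: π_K = q_K(210 - q_K - (189 - q_K)/2) - 12q_K = (231/2 - (1/2)q_K)q_K - 12q_K.
The leader's first-order condition 207/2 - q_K = 0 yields q_K = 207/2.
Then q_L = (189 - 207/2)/2 = 171/4.
Total output Q = 585/4, so price P = 210 - 585/4 = 255/4.

63.75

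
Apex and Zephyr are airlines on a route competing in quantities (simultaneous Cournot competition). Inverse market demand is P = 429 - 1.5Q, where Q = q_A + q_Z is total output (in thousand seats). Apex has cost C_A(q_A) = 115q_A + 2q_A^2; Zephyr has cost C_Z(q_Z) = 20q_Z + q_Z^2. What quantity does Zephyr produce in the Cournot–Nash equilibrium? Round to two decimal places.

73.04

Apex's profit: π_A = (429 - 1.5Q)q_A - (115q_A + 2q_A²). Setting ∂π_A/∂q_A = 0: 314 - 7q_A - (3/2)(q_Z) = 0.
Zephyr's profit: π_Z = (429 - 1.5Q)q_Z - (20q_Z + q_Z²). Setting ∂π_Z/∂q_Z = 0: 409 - 5q_Z - (3/2)(q_A) = 0.
So q_A = (314 - (3/2)q_Z)/7 and q_Z = (409 - (3/2)q_A)/5.
Solving the pair: q_A = 29.2061, q_Z = 73.0382.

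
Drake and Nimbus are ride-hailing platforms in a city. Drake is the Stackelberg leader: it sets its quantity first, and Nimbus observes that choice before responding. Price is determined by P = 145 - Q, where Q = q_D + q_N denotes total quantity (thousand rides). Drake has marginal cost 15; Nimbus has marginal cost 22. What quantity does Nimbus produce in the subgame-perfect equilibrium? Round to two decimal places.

The follower Nimbus best-responds to any q_D: π_N = (145 - Q)q_N - 22q_N.
Follower FOC: 123 - q_D - 2q_N = 0, so q_N(q_D) = (123 - q_D)/2.
Drake substitutes q_N(q_D) into its own profit: π_D = q_D(145 - q_D - (123 - q_D)/2) - 15q_D = (167/2 - (1/2)q_D)q_D - 15q_D.
Leader FOC: 137/2 - q_D = 0, so q_D = 137/2.
Then q_N = (123 - 137/2)/2 = 109/4.

27.25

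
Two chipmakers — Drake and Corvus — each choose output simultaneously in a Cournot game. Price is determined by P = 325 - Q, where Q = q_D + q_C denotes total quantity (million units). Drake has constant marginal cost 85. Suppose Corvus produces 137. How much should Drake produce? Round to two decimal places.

With the rival's output fixed at 137, Drake's profit is π_D = (325 - 137 - q_D)q_D - (85q_D) = (188 - q_D)q_D - (85q_D).
∂π_D/∂q_D = 103 - 2q_D = 0, so q_D = 103/2.

51.50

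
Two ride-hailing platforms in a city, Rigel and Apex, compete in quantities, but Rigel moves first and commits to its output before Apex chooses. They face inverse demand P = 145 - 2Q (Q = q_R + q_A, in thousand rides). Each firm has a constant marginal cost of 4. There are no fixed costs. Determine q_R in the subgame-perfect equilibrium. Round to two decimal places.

35.25

Solve by backward induction. Given q_R, the follower Apex maximises π_A = (145 - 2q_R - 2q_A)q_A - 4q_A.
∂π_A/∂q_A = 141 - 2q_R - 4q_A = 0 gives the reaction function q_A = (141 - 2q_R)/4.
The leader anticipates this reaction. Substituting into P = 145 - 2Q gives P = 149/2 - q_R, so π_R = (149/2 - q_R)q_R - 4q_R.
Leader FOC: 141/2 - 2q_R = 0, so q_R = 141/4.
Then q_A = (141 - 2·(141/4))/4 = 141/8.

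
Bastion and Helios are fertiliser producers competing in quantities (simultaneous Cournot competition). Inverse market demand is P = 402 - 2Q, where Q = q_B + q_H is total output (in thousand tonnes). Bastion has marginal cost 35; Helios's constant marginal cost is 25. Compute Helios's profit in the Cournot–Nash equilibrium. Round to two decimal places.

Bastion's profit: π_B = (402 - 2Q)q_B - (35q_B). Setting ∂π_B/∂q_B = 0: 367 - 4q_B - 2(q_H) = 0.
Helios's profit: π_H = (402 - 2Q)q_H - (25q_H). Setting ∂π_H/∂q_H = 0: 377 - 4q_H - 2(q_B) = 0.
So q_B = (367 - 2q_H)/4 and q_H = (377 - 2q_B)/4.
Solving the pair: q_B = 119/2, q_H = 129/2.
Price P = 402 - 2·124 = 154.
Helios's profit: (154 - 25)·(129/2) = 8320.5000.

8320.50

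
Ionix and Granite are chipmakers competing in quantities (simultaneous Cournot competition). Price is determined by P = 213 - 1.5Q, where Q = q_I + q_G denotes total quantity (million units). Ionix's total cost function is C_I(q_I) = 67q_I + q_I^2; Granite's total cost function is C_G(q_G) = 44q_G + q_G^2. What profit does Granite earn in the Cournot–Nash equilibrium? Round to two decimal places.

1892.89

Ionix's profit: π_I = (213 - 1.5Q)q_I - (67q_I + q_I²). Setting ∂π_I/∂q_I = 0: 146 - 5q_I - (3/2)(q_G) = 0.
Granite's first-order condition: 169 - 5q_G - (3/2)(q_I) = 0.
Best responses: q_I = (146 - (3/2)q_G)/5, q_G = (169 - (3/2)q_I)/5.
Solving the pair: q_I = 1906/91, q_G = 27.5165.
Price P = 213 - (3/2)·(630/13) = 1824/13.
Granite's profit: (1824/13)·27.5165 - 44·27.5165 - 27.5165² = 1892.8922.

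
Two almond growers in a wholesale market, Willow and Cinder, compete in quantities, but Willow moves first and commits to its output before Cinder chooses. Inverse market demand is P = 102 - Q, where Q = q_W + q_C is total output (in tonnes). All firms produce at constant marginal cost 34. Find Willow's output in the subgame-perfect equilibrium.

34

The follower Cinder best-responds to any q_W: π_C = (102 - Q)q_C - 34q_C.
Setting the follower's marginal profit to zero, 68 - q_W - 2q_C = 0, i.e. q_C = (68 - q_W)/2.
The leader anticipates this reaction. Substituting into P = 102 - Q gives P = 68 - (1/2)q_W, so π_W = (68 - (1/2)q_W)q_W - 34q_W.
Leader FOC: 34 - q_W = 0, so q_W = 34.
Then q_C = (68 - 34)/2 = 17.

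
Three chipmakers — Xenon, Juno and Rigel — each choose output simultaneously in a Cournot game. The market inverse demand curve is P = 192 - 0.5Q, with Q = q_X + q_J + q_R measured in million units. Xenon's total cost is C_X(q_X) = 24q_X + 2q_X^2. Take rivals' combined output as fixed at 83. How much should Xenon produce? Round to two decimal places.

With rivals' combined output fixed at 83, Xenon's profit is π_X = (192 - (1/2)·83 - (1/2)q_X)q_X - (24q_X + 2q_X²) = (301/2 - (1/2)q_X)q_X - (24q_X + 2q_X²).
∂π_X/∂q_X = 253/2 - 5q_X = 0, so q_X = 253/10.

25.30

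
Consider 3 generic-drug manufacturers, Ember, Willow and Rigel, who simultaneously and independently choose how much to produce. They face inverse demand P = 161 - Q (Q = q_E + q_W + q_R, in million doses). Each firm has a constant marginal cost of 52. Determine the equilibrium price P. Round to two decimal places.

Each firm earns π_i = (161 - Q)q_i - 52q_i.
First-order condition (treating rivals' output as given): 109 - 2q_i - Σ_{j≠i} q_j = 0.
With identical firms every q_j equals q_i, so Σ_{j≠i} q_j = 2q_i and 109 = 4q_i, giving q_i = 109/4.
Total output Q = 327/4, so price P = 161 - 327/4 = 317/4.

79.25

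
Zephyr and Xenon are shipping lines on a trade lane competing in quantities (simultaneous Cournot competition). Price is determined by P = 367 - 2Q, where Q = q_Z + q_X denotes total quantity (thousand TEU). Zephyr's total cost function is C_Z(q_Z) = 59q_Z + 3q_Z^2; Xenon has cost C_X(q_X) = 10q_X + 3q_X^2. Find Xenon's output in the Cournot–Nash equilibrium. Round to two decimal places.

30.77

Zephyr's profit: π_Z = (367 - 2Q)q_Z - (59q_Z + 3q_Z²). Setting ∂π_Z/∂q_Z = 0: 308 - 10q_Z - 2(q_X) = 0.
Xenon's profit: π_X = (367 - 2Q)q_X - (10q_X + 3q_X²). Setting ∂π_X/∂q_X = 0: 357 - 10q_X - 2(q_Z) = 0.
Rearranging gives the reaction functions q_Z = (308 - 2q_X)/10 and q_X = (357 - 2q_Z)/10.
Solving the pair: q_Z = 1183/48, q_X = 1477/48.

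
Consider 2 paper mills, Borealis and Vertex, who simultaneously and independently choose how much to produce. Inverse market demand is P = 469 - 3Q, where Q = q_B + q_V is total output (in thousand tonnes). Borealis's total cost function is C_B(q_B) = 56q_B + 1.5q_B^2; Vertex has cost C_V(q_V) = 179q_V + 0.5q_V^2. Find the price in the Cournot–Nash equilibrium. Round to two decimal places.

280.56

Borealis's profit: π_B = (469 - 3Q)q_B - (56q_B + (3/2)q_B²). Setting ∂π_B/∂q_B = 0: 413 - 9q_B - 3(q_V) = 0.
Vertex's profit: π_V = (469 - 3Q)q_V - (179q_V + (1/2)q_V²). Setting ∂π_V/∂q_V = 0: 290 - 7q_V - 3(q_B) = 0.
Best responses: q_B = (413 - 3q_V)/9, q_V = (290 - 3q_B)/7.
Substituting one into the other gives q_B = 37.4259 and q_V = 457/18.
Total output Q = 1696/27, so price P = 469 - 3·(1696/27) = 280.5556.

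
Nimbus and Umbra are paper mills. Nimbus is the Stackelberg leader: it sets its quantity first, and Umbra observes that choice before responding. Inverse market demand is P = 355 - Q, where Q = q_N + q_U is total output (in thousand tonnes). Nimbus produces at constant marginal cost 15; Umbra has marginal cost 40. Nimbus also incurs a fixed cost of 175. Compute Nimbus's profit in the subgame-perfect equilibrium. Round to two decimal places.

The follower Umbra best-responds to any q_N: π_U = (355 - Q)q_U - 40q_U.
Follower FOC: 315 - q_N - 2q_U = 0, so q_U(q_N) = (315 - q_N)/2.
The leader anticipates this reaction. Substituting into P = 355 - Q gives P = 395/2 - (1/2)q_N, so π_N = (395/2 - (1/2)q_N)q_N - 15q_N.
Maximising: ∂π_N/∂q_N = 365/2 - q_N = 0, giving q_N = 365/2.
Then q_U = (315 - 365/2)/2 = 265/4.
Price P = 355 - 995/4 = 425/4.
Nimbus's profit: (425/4 - 15)·(365/2) - 175 = 16478.1250.

16478.13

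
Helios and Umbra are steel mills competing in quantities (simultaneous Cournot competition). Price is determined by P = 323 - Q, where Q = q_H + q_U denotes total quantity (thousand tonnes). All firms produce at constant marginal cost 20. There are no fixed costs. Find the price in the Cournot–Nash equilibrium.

121

Each firm earns π_i = (323 - Q)q_i - 20q_i.
Setting ∂π_i/∂q_i = 0 with rivals' quantities fixed: 303 - 2q_i - q_j = 0.
With identical firms every q_j equals q_i, so q_j = q_i and 303 = 3q_i, giving q_i = 101.
Total output Q = 202, so price P = 323 - 202 = 121.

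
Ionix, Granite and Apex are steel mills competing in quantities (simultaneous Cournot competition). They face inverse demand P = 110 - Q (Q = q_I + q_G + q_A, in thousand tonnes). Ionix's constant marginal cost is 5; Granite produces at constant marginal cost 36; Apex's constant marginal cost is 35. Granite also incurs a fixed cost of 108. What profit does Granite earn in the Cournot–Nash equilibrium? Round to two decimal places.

2.25

Ionix's profit: π_I = (110 - Q)q_I - (5q_I). Setting ∂π_I/∂q_I = 0: 105 - 2q_I - (q_G + q_A) = 0.
Granite's first-order condition: 74 - 2q_G - (q_I + q_A) = 0.
Apex's first-order condition: 75 - 2q_A - (q_I + q_G) = 0.
Adding the 3 first-order conditions: 254 − 4Q = 0, so Q = 127/2.
Back-substituting: q_I = (105 − 127/2) = 83/2, q_G = (74 − 127/2) = 21/2, q_A = (75 − 127/2) = 23/2.
Price P = 110 - 127/2 = 93/2.
Granite's profit: (93/2 - 36)·(21/2) - 108 = 9/4.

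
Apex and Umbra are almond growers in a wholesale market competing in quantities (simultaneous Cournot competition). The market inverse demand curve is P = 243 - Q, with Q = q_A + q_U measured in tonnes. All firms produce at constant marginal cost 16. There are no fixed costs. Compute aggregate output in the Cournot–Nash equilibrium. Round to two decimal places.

Each firm earns π_i = (243 - Q)q_i - 16q_i.
Setting ∂π_i/∂q_i = 0 with rivals' quantities fixed: 227 - 2q_i - q_j = 0.
With identical firms every q_j equals q_i, so q_j = q_i and 227 = 3q_i, giving q_i = 227/3.
Total output Q = 227/3 + 227/3 = 454/3.

151.33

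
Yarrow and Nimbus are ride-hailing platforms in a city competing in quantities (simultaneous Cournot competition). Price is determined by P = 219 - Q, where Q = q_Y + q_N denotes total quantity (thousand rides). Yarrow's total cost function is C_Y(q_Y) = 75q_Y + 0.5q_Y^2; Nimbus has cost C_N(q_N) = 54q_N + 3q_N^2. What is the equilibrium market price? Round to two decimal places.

Yarrow's profit: π_Y = (219 - Q)q_Y - (75q_Y + (1/2)q_Y²). Setting ∂π_Y/∂q_Y = 0: 144 - 3q_Y - (q_N) = 0.
Nimbus's profit: π_N = (219 - Q)q_N - (54q_N + 3q_N²). Setting ∂π_N/∂q_N = 0: 165 - 8q_N - (q_Y) = 0.
Best responses: q_Y = (144 - q_N)/3, q_N = (165 - q_Y)/8.
Substituting one into the other gives q_Y = 987/23 and q_N = 351/23.
Total output Q = 1338/23, so price P = 219 - 1338/23 = 160.8261.

160.83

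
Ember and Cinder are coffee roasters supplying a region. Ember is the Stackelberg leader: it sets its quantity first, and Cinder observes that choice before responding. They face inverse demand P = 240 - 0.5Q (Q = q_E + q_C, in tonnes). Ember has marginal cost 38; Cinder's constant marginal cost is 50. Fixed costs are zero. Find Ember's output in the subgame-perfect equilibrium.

214

Solve by backward induction. Given q_E, the follower Cinder maximises π_C = (240 - (1/2)q_E - (1/2)q_C)q_C - 50q_C.
∂π_C/∂q_C = 190 - (1/2)q_E - q_C = 0 gives the reaction function q_C = (190 - (1/2)q_E).
Ember substitutes q_C(q_E) into its own profit: π_E = q_E(240 - (1/2)q_E - (190 - (1/2)q_E)/2) - 38q_E = (145 - (1/4)q_E)q_E - 38q_E.
Leader FOC: 107 - (1/2)q_E = 0, so q_E = 214.
Then q_C = (190 - (1/2)·214) = 83.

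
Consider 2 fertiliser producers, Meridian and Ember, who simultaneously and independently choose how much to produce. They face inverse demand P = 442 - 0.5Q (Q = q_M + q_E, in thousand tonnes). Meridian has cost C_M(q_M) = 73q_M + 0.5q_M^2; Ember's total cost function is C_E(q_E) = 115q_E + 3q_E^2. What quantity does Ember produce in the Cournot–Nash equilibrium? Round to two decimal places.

34.15

Meridian's profit: π_M = (442 - 0.5Q)q_M - (73q_M + (1/2)q_M²). Setting ∂π_M/∂q_M = 0: 369 - 2q_M - (1/2)(q_E) = 0.
Ember's profit: π_E = (442 - 0.5Q)q_E - (115q_E + 3q_E²). Setting ∂π_E/∂q_E = 0: 327 - 7q_E - (1/2)(q_M) = 0.
Best responses: q_M = (369 - (1/2)q_E)/2, q_E = (327 - (1/2)q_M)/7.
Solving the pair: q_M = 175.9636, q_E = 1878/55.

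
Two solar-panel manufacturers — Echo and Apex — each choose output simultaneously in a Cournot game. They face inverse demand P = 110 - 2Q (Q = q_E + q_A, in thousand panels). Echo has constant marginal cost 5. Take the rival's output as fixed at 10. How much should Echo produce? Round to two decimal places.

With the rival's output fixed at 10, Echo's profit is π_E = (110 - 2·10 - 2q_E)q_E - (5q_E) = (90 - 2q_E)q_E - (5q_E).
∂π_E/∂q_E = 85 - 4q_E = 0, so q_E = 85/4.

21.25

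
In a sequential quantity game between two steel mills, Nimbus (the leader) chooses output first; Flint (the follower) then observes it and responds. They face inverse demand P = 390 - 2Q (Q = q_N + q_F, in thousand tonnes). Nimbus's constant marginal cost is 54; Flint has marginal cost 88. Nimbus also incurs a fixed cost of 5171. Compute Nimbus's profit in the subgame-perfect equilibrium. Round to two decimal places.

3385.25

Solve by backward induction. Given q_N, the follower Flint maximises π_F = (390 - 2q_N - 2q_F)q_F - 88q_F.
Setting the follower's marginal profit to zero, 302 - 2q_N - 4q_F = 0, i.e. q_F = (302 - 2q_N)/4.
The leader anticipates this reaction. Substituting into P = 390 - 2Q gives P = 239 - q_N, so π_N = (239 - q_N)q_N - 54q_N.
Leader FOC: 185 - 2q_N = 0, so q_N = 185/2.
Then q_F = (302 - 2·(185/2))/4 = 117/4.
Price P = 390 - 2·(487/4) = 293/2.
Nimbus's profit: (293/2 - 54)·(185/2) - 5171 = 3385.2500.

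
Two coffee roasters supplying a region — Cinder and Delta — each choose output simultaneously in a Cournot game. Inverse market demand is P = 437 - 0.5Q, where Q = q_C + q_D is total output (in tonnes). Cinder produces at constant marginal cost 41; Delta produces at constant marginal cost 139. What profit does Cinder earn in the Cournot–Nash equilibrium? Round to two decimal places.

Cinder's profit: π_C = (437 - 0.5Q)q_C - (41q_C). Setting ∂π_C/∂q_C = 0: 396 - q_C - (1/2)(q_D) = 0.
Delta's first-order condition: 298 - q_D - (1/2)(q_C) = 0.
So q_C = (396 - (1/2)q_D) and q_D = (298 - (1/2)q_C).
Substituting one into the other gives q_C = 988/3 and q_D = 400/3.
Price P = 437 - (1/2)·(1388/3) = 617/3.
Cinder's profit: (617/3 - 41)·(988/3) = 54230.2222.

54230.22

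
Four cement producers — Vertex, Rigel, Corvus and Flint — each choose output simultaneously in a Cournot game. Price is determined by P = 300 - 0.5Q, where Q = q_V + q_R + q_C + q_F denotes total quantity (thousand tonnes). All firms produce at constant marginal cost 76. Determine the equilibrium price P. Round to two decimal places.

120.80

A representative firm's profit is π_i = q_i(300 - 0.5Q) - 76q_i.
First-order condition (treating rivals' output as given): 224 - q_i - (1/2)·Σ_{j≠i} q_j = 0.
By symmetry each firm produces the same amount; substituting Σ_{j≠i} q_j = 3q_i yields q_i = 224/(5/2) = 448/5.
Total output Q = 1792/5, so price P = 300 - (1/2)·(1792/5) = 604/5.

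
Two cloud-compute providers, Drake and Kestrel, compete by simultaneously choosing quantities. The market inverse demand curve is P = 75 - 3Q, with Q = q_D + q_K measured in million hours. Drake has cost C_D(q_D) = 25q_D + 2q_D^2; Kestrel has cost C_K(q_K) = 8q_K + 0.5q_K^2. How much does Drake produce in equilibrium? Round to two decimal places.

Drake's profit: π_D = (75 - 3Q)q_D - (25q_D + 2q_D²). Setting ∂π_D/∂q_D = 0: 50 - 10q_D - 3(q_K) = 0.
Kestrel's first-order condition: 67 - 7q_K - 3(q_D) = 0.
So q_D = (50 - 3q_K)/10 and q_K = (67 - 3q_D)/7.
Substituting one into the other gives q_D = 149/61 and q_K = 520/61.

2.44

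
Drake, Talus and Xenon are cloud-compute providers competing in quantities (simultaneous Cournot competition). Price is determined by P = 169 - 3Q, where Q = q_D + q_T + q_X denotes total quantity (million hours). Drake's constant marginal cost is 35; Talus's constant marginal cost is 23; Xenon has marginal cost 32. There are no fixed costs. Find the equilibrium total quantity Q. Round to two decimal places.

Drake's profit: π_D = (169 - 3Q)q_D - (35q_D). Setting ∂π_D/∂q_D = 0: 134 - 6q_D - 3(q_T + q_X) = 0.
Talus's profit: π_T = (169 - 3Q)q_T - (23q_T). Setting ∂π_T/∂q_T = 0: 146 - 6q_T - 3(q_D + q_X) = 0.
Xenon's first-order condition: 137 - 6q_X - 3(q_D + q_T) = 0.
Adding the 3 first-order conditions: 417 − 12Q = 0, so Q = 139/4.
Back-substituting: q_D = (134 − 417/4)/3 = 119/12, q_T = (146 − 417/4)/3 = 167/12, q_X = (137 − 417/4)/3 = 131/12.
Total output Q = 119/12 + 167/12 + 131/12 = 139/4.

34.75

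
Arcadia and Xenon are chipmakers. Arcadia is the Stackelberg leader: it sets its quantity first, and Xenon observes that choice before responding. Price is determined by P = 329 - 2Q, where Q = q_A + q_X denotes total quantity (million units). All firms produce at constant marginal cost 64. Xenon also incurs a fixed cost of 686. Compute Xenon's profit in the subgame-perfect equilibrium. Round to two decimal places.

The follower Xenon best-responds to any q_A: π_X = (329 - 2Q)q_X - 64q_X.
Setting the follower's marginal profit to zero, 265 - 2q_A - 4q_X = 0, i.e. q_X = (265 - 2q_A)/4.
Arcadia substitutes q_X(q_A) into its own profit: π_A = q_A(329 - 2q_A - (265 - 2q_A)/2) - 64q_A = (393/2 - q_A)q_A - 64q_A.
Leader FOC: 265/2 - 2q_A = 0, so q_A = 265/4.
Then q_X = (265 - 2·(265/4))/4 = 265/8.
Price P = 329 - 2·(795/8) = 521/4.
Xenon's profit: (521/4 - 64)·(265/8) - 686 = 1508.5313.

1508.53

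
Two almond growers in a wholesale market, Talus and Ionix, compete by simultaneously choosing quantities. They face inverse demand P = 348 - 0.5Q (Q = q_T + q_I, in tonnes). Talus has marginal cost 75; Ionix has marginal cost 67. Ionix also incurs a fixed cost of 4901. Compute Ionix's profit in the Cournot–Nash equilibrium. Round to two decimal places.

13659.22

Talus's profit: π_T = (348 - 0.5Q)q_T - (75q_T). Setting ∂π_T/∂q_T = 0: 273 - q_T - (1/2)(q_I) = 0.
Ionix's first-order condition: 281 - q_I - (1/2)(q_T) = 0.
So q_T = (273 - (1/2)q_I) and q_I = (281 - (1/2)q_T).
Substituting one into the other gives q_T = 530/3 and q_I = 578/3.
Price P = 348 - (1/2)·(1108/3) = 490/3.
Ionix's profit: (490/3 - 67)·(578/3) - 4901 = 13659.2222.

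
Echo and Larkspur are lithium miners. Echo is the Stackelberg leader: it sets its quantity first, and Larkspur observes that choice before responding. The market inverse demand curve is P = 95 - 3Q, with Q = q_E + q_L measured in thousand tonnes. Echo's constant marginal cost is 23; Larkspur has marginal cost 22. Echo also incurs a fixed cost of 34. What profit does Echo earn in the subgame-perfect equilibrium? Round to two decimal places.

176.04

The follower Larkspur best-responds to any q_E: π_L = (95 - 3Q)q_L - 22q_L.
Setting the follower's marginal profit to zero, 73 - 3q_E - 6q_L = 0, i.e. q_L = (73 - 3q_E)/6.
The leader anticipates this reaction. Substituting into P = 95 - 3Q gives P = 117/2 - (3/2)q_E, so π_E = (117/2 - (3/2)q_E)q_E - 23q_E.
Maximising: ∂π_E/∂q_E = 71/2 - 3q_E = 0, giving q_E = 71/6.
Then q_L = (73 - 3·(71/6))/6 = 25/4.
Price P = 95 - 3·(217/12) = 163/4.
Echo's profit: (163/4 - 23)·(71/6) - 34 = 176.0417.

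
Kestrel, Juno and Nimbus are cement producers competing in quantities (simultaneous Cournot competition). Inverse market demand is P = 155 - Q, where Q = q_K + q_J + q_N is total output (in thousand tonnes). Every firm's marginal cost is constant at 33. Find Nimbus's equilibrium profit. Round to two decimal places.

930.25

Each firm earns π_i = (155 - Q)q_i - 33q_i.
Setting ∂π_i/∂q_i = 0 with rivals' quantities fixed: 122 - 2q_i - Σ_{j≠i} q_j = 0.
By symmetry each firm produces the same amount; substituting Σ_{j≠i} q_j = 2q_i yields q_i = 122/4 = 61/2.
Price P = 155 - 183/2 = 127/2.
Nimbus's profit: (127/2 - 33)·(61/2) = 930.2500.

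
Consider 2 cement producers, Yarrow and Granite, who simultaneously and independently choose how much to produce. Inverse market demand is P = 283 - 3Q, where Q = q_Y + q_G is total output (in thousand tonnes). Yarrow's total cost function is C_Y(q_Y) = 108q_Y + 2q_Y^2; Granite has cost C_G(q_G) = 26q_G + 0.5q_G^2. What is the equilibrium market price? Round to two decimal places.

160.10

Yarrow's profit: π_Y = (283 - 3Q)q_Y - (108q_Y + 2q_Y²). Setting ∂π_Y/∂q_Y = 0: 175 - 10q_Y - 3(q_G) = 0.
Granite's profit: π_G = (283 - 3Q)q_G - (26q_G + (1/2)q_G²). Setting ∂π_G/∂q_G = 0: 257 - 7q_G - 3(q_Y) = 0.
Rearranging gives the reaction functions q_Y = (175 - 3q_G)/10 and q_G = (257 - 3q_Y)/7.
Substituting one into the other gives q_Y = 454/61 and q_G = 33.5246.
Total output Q = 40.9672, so price P = 283 - 3·40.9672 = 160.0984.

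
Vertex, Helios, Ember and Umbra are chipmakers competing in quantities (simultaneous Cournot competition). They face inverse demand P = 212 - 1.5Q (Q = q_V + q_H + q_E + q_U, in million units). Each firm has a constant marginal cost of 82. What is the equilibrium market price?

108

A representative firm's profit is π_i = q_i(212 - 1.5Q) - 82q_i.
First-order condition (treating rivals' output as given): 130 - 3q_i - (3/2)·Σ_{j≠i} q_j = 0.
With identical firms every q_j equals q_i, so Σ_{j≠i} q_j = 3q_i and 130 = (15/2)q_i, giving q_i = 52/3.
Total output Q = 208/3, so price P = 212 - (3/2)·(208/3) = 108.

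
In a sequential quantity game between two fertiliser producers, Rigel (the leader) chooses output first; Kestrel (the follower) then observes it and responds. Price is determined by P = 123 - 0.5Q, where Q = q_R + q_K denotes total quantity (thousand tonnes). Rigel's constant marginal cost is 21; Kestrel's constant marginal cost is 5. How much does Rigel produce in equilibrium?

86

Solve by backward induction. Given q_R, the follower Kestrel maximises π_K = (123 - (1/2)q_R - (1/2)q_K)q_K - 5q_K.
Setting the follower's marginal profit to zero, 118 - (1/2)q_R - q_K = 0, i.e. q_K = (118 - (1/2)q_R).
Rigel substitutes q_K(q_R) into its own profit: π_R = q_R(123 - (1/2)q_R - (118 - (1/2)q_R)/2) - 21q_R = (64 - (1/4)q_R)q_R - 21q_R.
Leader FOC: 43 - (1/2)q_R = 0, so q_R = 86.
Then q_K = (118 - (1/2)·86) = 75.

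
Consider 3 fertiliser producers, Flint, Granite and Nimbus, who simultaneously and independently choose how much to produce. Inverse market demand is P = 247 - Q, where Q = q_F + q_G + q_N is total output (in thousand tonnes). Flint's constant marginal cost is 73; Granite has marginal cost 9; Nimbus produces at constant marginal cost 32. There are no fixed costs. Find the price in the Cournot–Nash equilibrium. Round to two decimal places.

Flint's profit: π_F = (247 - Q)q_F - (73q_F). Setting ∂π_F/∂q_F = 0: 174 - 2q_F - (q_G + q_N) = 0.
Granite's profit: π_G = (247 - Q)q_G - (9q_G). Setting ∂π_G/∂q_G = 0: 238 - 2q_G - (q_F + q_N) = 0.
Nimbus's profit: π_N = (247 - Q)q_N - (32q_N). Setting ∂π_N/∂q_N = 0: 215 - 2q_N - (q_F + q_G) = 0.
Adding the 3 first-order conditions: 627 − 4Q = 0, so Q = 627/4.
Back-substituting: q_F = (174 − 627/4) = 69/4, q_G = (238 − 627/4) = 325/4, q_N = (215 − 627/4) = 233/4.
Total output Q = 627/4, so price P = 247 - 627/4 = 361/4.

90.25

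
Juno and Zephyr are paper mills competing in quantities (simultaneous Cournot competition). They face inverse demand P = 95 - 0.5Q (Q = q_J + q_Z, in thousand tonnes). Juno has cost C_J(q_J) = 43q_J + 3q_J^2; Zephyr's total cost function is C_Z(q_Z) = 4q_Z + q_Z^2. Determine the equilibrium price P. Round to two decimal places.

77.61

Juno's profit: π_J = (95 - 0.5Q)q_J - (43q_J + 3q_J²). Setting ∂π_J/∂q_J = 0: 52 - 7q_J - (1/2)(q_Z) = 0.
Zephyr's first-order condition: 91 - 3q_Z - (1/2)(q_J) = 0.
So q_J = (52 - (1/2)q_Z)/7 and q_Z = (91 - (1/2)q_J)/3.
Substituting one into the other gives q_J = 442/83 and q_Z = 29.4458.
Total output Q = 34.7711, so price P = 95 - (1/2)·34.7711 = 77.6145.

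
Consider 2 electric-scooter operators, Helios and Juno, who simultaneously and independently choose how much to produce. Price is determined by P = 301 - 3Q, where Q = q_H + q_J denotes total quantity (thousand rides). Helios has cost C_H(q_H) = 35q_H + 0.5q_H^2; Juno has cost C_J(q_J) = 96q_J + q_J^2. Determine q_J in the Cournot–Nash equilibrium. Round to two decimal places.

Helios's profit: π_H = (301 - 3Q)q_H - (35q_H + (1/2)q_H²). Setting ∂π_H/∂q_H = 0: 266 - 7q_H - 3(q_J) = 0.
Juno's first-order condition: 205 - 8q_J - 3(q_H) = 0.
Best responses: q_H = (266 - 3q_J)/7, q_J = (205 - 3q_H)/8.
Substituting one into the other gives q_H = 1513/47 and q_J = 637/47.

13.55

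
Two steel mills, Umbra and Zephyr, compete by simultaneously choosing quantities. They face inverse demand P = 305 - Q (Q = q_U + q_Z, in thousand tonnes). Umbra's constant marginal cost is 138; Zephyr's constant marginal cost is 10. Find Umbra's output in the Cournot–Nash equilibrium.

13

Umbra's profit: π_U = (305 - Q)q_U - (138q_U). Setting ∂π_U/∂q_U = 0: 167 - 2q_U - (q_Z) = 0.
Zephyr's profit: π_Z = (305 - Q)q_Z - (10q_Z). Setting ∂π_Z/∂q_Z = 0: 295 - 2q_Z - (q_U) = 0.
Best responses: q_U = (167 - q_Z)/2, q_Z = (295 - q_U)/2.
Substituting one into the other gives q_U = 13 and q_Z = 141.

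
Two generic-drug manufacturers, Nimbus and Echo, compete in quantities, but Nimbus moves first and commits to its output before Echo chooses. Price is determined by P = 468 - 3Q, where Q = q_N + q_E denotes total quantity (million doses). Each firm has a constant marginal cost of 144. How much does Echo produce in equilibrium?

Solve by backward induction. Given q_N, the follower Echo maximises π_E = (468 - 3q_N - 3q_E)q_E - 144q_E.
Follower FOC: 324 - 3q_N - 6q_E = 0, so q_E(q_N) = (324 - 3q_N)/6.
Nimbus substitutes q_E(q_N) into its own profit: π_N = q_N(468 - 3q_N - (324 - 3q_N)/2) - 144q_N = (306 - (3/2)q_N)q_N - 144q_N.
Maximising: ∂π_N/∂q_N = 162 - 3q_N = 0, giving q_N = 54.
Then q_E = (324 - 3·54)/6 = 27.

27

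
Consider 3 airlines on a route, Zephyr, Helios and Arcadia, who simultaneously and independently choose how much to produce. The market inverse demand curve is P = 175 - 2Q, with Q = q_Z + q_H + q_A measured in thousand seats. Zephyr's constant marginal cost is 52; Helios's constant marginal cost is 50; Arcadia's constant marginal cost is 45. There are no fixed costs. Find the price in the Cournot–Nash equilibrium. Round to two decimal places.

80.50

Zephyr's profit: π_Z = (175 - 2Q)q_Z - (52q_Z). Setting ∂π_Z/∂q_Z = 0: 123 - 4q_Z - 2(q_H + q_A) = 0.
Helios's profit: π_H = (175 - 2Q)q_H - (50q_H). Setting ∂π_H/∂q_H = 0: 125 - 4q_H - 2(q_Z + q_A) = 0.
Arcadia's profit: π_A = (175 - 2Q)q_A - (45q_A). Setting ∂π_A/∂q_A = 0: 130 - 4q_A - 2(q_Z + q_H) = 0.
Adding the 3 conditions: 378 − 4Q − 4Q = 0, i.e. Q = 189/4.
Back-substituting: q_Z = (123 − 189/2)/2 = 57/4, q_H = (125 − 189/2)/2 = 61/4, q_A = (130 − 189/2)/2 = 71/4.
Total output Q = 189/4, so price P = 175 - 2·(189/4) = 161/2.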